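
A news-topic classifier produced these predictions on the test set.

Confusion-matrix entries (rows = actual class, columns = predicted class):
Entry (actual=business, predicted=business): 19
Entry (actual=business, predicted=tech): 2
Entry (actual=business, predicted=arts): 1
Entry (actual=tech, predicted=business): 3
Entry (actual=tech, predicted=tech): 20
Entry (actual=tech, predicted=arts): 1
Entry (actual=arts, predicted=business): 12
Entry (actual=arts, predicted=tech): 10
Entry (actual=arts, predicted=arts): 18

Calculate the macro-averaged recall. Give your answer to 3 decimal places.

Per-class recall (TP/(TP+FN)):
  business: TP=19, FN=2+1=3 → 19/22 = 0.8636
  tech: TP=20, FN=3+1=4 → 20/24 = 0.8333
  arts: TP=18, FN=12+10=22 → 18/40 = 0.4500
Macro-recall = mean = (0.8636 + 0.8333 + 0.4500) / 3 = 0.716

0.716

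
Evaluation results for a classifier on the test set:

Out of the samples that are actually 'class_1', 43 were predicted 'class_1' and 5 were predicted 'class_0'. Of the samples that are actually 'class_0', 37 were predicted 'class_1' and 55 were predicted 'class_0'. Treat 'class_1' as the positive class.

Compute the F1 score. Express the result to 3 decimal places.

0.672

Precision = TP/(TP+FP) = 43/80 = 0.5375
Recall = TP/(TP+FN) = 43/48 = 0.8958
F1 = 2·TP/(2·TP+FP+FN) = 86/128 = 0.672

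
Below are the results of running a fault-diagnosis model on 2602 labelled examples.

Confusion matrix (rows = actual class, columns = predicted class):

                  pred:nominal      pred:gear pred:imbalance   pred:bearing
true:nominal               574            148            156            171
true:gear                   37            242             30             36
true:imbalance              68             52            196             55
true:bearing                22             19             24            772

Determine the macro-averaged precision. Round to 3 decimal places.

0.643

Per-class precision (TP/(TP+FP)):
  nominal: TP=574, FP=37+68+22=127 → 574/701 = 0.8188
  gear: TP=242, FP=148+52+19=219 → 242/461 = 0.5249
  imbalance: TP=196, FP=156+30+24=210 → 196/406 = 0.4828
  bearing: TP=772, FP=171+36+55=262 → 772/1034 = 0.7466
Macro-precision = mean = (0.8188 + 0.5249 + 0.4828 + 0.7466) / 4 = 0.643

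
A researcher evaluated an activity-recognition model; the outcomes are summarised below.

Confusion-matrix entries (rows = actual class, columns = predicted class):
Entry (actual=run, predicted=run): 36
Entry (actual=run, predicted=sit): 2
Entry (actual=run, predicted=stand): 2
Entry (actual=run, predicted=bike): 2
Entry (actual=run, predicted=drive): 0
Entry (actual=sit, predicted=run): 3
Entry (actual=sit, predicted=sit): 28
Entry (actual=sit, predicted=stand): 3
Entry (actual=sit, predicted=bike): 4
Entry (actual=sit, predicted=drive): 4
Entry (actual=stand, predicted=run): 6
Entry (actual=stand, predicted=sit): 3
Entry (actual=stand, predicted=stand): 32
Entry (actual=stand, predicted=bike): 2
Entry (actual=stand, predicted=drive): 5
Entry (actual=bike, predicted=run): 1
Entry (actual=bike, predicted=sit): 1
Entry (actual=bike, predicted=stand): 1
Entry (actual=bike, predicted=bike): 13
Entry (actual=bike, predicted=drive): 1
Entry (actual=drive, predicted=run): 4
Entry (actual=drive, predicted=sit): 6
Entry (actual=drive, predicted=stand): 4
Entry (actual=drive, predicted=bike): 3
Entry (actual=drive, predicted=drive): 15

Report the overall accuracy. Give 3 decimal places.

0.685

Accuracy = trace / total = (36+28+32+13+15=124) / 181 = 124/181 = 0.685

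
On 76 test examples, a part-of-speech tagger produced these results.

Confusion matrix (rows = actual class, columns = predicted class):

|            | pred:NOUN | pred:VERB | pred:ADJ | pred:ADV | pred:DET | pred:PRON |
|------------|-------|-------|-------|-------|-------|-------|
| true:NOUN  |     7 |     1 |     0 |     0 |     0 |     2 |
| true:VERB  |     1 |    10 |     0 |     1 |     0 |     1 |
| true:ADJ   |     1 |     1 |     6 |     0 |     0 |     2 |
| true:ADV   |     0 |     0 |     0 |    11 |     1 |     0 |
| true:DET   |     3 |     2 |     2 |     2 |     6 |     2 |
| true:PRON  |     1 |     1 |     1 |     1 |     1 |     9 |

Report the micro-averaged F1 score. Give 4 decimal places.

Micro-averaging pools counts across classes: ΣTP=49, ΣFP=27, ΣFN=27.
Micro-F1 score = 2·TP/(2·TP+FP+FN) on pooled counts = 0.6447 (equals overall accuracy in single-label multiclass).

0.6447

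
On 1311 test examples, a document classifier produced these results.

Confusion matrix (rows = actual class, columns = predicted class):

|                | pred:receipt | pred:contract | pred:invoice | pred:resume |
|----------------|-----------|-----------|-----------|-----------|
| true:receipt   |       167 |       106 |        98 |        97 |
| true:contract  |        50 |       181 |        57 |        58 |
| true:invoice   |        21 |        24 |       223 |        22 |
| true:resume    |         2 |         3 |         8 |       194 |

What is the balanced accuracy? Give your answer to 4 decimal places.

Balanced accuracy = mean of per-class recall.
  receipt: recall = 167/468 = 0.35684
  contract: recall = 181/346 = 0.52312
  invoice: recall = 223/290 = 0.76897
  resume: recall = 194/207 = 0.93720
Mean = (0.35684 + 0.52312 + 0.76897 + 0.93720) / 4 = 0.6465

0.6465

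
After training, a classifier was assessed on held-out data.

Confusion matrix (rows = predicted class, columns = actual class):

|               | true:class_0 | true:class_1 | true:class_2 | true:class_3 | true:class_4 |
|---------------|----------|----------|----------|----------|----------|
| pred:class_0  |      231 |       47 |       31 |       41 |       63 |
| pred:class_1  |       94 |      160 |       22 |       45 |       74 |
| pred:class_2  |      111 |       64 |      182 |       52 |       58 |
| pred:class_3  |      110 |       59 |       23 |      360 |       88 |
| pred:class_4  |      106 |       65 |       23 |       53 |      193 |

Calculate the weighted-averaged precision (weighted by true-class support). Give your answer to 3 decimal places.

Per-class precision (TP/(TP+FP)):
  class_0: TP=231, FP=47+31+41+63=182 → 231/413 = 0.5593
  class_1: TP=160, FP=94+22+45+74=235 → 160/395 = 0.4051
  class_2: TP=182, FP=111+64+52+58=285 → 182/467 = 0.3897
  class_3: TP=360, FP=110+59+23+88=280 → 360/640 = 0.5625
  class_4: TP=193, FP=106+65+23+53=247 → 193/440 = 0.4386
Weighted-precision = Σ (supportᵢ/N)·precisionᵢ with N=2355: (652/2355)·0.5593 + (395/2355)·0.4051 + (281/2355)·0.3897 + (551/2355)·0.5625 + (476/2355)·0.4386 = 0.490

0.490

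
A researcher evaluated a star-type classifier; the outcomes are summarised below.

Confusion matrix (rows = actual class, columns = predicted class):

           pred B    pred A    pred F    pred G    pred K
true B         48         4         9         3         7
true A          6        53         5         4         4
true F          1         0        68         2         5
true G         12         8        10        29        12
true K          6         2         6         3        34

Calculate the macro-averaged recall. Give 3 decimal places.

0.676

Per-class recall (TP/(TP+FN)):
  B: TP=48, FN=4+9+3+7=23 → 48/71 = 0.6761
  A: TP=53, FN=6+5+4+4=19 → 53/72 = 0.7361
  F: TP=68, FN=1+0+2+5=8 → 68/76 = 0.8947
  G: TP=29, FN=12+8+10+12=42 → 29/71 = 0.4085
  K: TP=34, FN=6+2+6+3=17 → 34/51 = 0.6667
Macro-recall = mean = (0.6761 + 0.7361 + 0.8947 + 0.4085 + 0.6667) / 5 = 0.676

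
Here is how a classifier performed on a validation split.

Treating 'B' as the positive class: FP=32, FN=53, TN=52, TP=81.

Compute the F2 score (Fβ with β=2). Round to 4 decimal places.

0.6240

Fβ = (1+β²)·TP / ((1+β²)·TP + β²·FN + FP), with β²=4
= 5·81 / (5·81 + 4·53 + 32) = 0.6240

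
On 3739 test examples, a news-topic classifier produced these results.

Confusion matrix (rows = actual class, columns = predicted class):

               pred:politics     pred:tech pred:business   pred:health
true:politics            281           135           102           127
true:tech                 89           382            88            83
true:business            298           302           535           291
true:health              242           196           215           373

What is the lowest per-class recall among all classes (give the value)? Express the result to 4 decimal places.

Per-class recall (TP/(TP+FN)):
  politics: TP=281, FN=135+102+127=364 → 281/645 = 0.43566
  tech: TP=382, FN=89+88+83=260 → 382/642 = 0.59502
  business: TP=535, FN=298+302+291=891 → 535/1426 = 0.37518
  health: TP=373, FN=242+196+215=653 → 373/1026 = 0.36355
Lowest is class 'health' with recall = 0.3635.

0.3635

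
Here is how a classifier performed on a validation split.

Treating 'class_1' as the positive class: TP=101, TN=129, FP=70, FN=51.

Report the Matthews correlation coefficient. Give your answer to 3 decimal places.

0.310

MCC = (TP·TN − FP·FN) / √((TP+FP)(TP+FN)(TN+FP)(TN+FN))
Numerator = 101·129 − 70·51 = 9459
Denominator = √(171·152·199·180) = √931033440 = 30512.8406
MCC = 9459 / 30512.8406 = 0.310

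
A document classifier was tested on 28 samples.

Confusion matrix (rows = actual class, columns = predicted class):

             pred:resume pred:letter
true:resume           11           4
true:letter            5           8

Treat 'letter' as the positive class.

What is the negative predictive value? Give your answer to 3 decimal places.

NPV = TN/(TN+FN) = 11/(11+5) = 0.688

0.688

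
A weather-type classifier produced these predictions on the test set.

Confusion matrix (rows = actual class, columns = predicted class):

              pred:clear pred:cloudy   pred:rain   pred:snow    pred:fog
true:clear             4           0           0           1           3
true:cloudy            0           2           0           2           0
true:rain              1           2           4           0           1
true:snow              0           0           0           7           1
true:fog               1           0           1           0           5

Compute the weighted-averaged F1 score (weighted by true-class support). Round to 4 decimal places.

Per-class F1 score (2·TP/(2·TP+FP+FN)):
  clear: TP=4, FP=0+1+0+1=2, FN=0+0+1+3=4 → 8/14 = 0.57143
  cloudy: TP=2, FP=0+2+0+0=2, FN=0+0+2+0=2 → 4/8 = 0.50000
  rain: TP=4, FP=0+0+0+1=1, FN=1+2+0+1=4 → 8/13 = 0.61538
  snow: TP=7, FP=1+2+0+0=3, FN=0+0+0+1=1 → 14/18 = 0.77778
  fog: TP=5, FP=3+0+1+1=5, FN=1+0+1+0=2 → 10/17 = 0.58824
Weighted-F1 score = Σ (supportᵢ/N)·F1 scoreᵢ with N=35: (8/35)·0.57143 + (4/35)·0.50000 + (8/35)·0.61538 + (8/35)·0.77778 + (7/35)·0.58824 = 0.6238

0.6238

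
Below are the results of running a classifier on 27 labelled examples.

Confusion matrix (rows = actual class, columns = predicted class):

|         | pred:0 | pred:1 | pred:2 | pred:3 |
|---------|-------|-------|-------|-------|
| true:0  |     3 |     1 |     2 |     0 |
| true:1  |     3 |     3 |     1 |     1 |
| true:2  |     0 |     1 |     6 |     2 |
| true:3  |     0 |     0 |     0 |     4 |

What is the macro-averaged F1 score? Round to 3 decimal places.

0.589

Per-class F1 score (2·TP/(2·TP+FP+FN)):
  0: TP=3, FP=3+0+0=3, FN=1+2+0=3 → 6/12 = 0.5000
  1: TP=3, FP=1+1+0=2, FN=3+1+1=5 → 6/13 = 0.4615
  2: TP=6, FP=2+1+0=3, FN=0+1+2=3 → 12/18 = 0.6667
  3: TP=4, FP=0+1+2=3, FN=0+0+0=0 → 8/11 = 0.7273
Macro-F1 score = mean = (0.5000 + 0.4615 + 0.6667 + 0.7273) / 4 = 0.589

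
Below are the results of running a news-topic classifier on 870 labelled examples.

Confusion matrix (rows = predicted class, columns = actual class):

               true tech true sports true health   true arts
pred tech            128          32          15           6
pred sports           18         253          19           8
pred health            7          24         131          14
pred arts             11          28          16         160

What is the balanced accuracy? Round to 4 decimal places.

0.7765

Balanced accuracy = mean of per-class recall.
  tech: recall = 128/164 = 0.78049
  sports: recall = 253/337 = 0.75074
  health: recall = 131/181 = 0.72376
  arts: recall = 160/188 = 0.85106
Mean = (0.78049 + 0.75074 + 0.72376 + 0.85106) / 4 = 0.7765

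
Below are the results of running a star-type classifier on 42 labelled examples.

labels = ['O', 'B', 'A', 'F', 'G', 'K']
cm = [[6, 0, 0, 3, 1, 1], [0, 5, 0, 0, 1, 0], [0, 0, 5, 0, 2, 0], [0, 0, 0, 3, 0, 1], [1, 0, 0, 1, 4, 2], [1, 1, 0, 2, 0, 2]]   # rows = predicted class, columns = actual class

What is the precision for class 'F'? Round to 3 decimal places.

0.750

Treat 'F' as positive and all other classes as negative.
precision = TP/(TP+FP).
F: TP=3, FP=0+0+0+0+1=1 → 3/4 = 0.7500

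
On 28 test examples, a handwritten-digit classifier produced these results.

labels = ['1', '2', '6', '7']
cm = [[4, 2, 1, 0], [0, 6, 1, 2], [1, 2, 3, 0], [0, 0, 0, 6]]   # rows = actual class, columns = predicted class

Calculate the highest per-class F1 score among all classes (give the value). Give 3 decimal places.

0.857

Per-class F1 score (2·TP/(2·TP+FP+FN)):
  1: TP=4, FP=0+1+0=1, FN=2+1+0=3 → 8/12 = 0.6667
  2: TP=6, FP=2+2+0=4, FN=0+1+2=3 → 12/19 = 0.6316
  6: TP=3, FP=1+1+0=2, FN=1+2+0=3 → 6/11 = 0.5455
  7: TP=6, FP=0+2+0=2, FN=0+0+0=0 → 12/14 = 0.8571
Highest is class '7' with F1 score = 0.857.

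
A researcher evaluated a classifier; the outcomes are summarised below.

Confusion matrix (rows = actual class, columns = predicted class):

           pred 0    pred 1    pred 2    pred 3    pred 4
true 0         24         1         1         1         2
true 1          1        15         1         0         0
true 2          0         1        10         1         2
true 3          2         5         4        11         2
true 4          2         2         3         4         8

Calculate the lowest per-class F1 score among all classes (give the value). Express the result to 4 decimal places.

Per-class F1 score (2·TP/(2·TP+FP+FN)):
  0: TP=24, FP=1+0+2+2=5, FN=1+1+1+2=5 → 48/58 = 0.82759
  1: TP=15, FP=1+1+5+2=9, FN=1+1+0+0=2 → 30/41 = 0.73171
  2: TP=10, FP=1+1+4+3=9, FN=0+1+1+2=4 → 20/33 = 0.60606
  3: TP=11, FP=1+0+1+4=6, FN=2+5+4+2=13 → 22/41 = 0.53659
  4: TP=8, FP=2+0+2+2=6, FN=2+2+3+4=11 → 16/33 = 0.48485
Lowest is class '4' with F1 score = 0.4848.

0.4848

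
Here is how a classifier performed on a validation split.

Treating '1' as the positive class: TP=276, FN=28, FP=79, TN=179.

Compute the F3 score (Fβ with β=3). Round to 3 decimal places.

0.893

Fβ = (1+β²)·TP / ((1+β²)·TP + β²·FN + FP), with β²=9
= 10·276 / (10·276 + 9·28 + 79) = 0.893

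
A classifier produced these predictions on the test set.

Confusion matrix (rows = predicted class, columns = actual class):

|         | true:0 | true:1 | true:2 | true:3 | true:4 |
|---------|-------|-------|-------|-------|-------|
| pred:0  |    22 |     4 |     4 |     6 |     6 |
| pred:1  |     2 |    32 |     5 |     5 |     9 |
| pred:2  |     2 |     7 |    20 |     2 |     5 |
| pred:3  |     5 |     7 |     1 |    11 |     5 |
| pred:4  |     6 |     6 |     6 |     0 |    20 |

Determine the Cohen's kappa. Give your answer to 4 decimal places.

Observed agreement pₒ = trace/N = 105/198 = 0.53030
Expected agreement pₑ = Σ (rowᵢ·colᵢ)/N² = (37·42 + 56·53 + 36·36 + 24·29 + 45·38)/198² = 0.20977
κ = (pₒ − pₑ)/(1 − pₑ) = (0.53030 − 0.20977)/(1 − 0.20977) = 0.4056

0.4056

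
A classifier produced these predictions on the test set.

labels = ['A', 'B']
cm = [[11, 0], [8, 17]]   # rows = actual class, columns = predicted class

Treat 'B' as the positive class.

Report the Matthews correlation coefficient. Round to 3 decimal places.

0.627

MCC = (TP·TN − FP·FN) / √((TP+FP)(TP+FN)(TN+FP)(TN+FN))
Numerator = 17·11 − 0·8 = 187
Denominator = √(17·25·11·19) = √88825 = 298.0352
MCC = 187 / 298.0352 = 0.627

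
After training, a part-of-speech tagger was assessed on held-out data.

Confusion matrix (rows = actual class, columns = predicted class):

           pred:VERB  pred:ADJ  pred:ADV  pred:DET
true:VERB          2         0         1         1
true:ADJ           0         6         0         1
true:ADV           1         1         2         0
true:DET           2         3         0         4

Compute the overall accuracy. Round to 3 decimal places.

0.583

Accuracy = trace / total = (2+6+2+4=14) / 24 = 14/24 = 0.583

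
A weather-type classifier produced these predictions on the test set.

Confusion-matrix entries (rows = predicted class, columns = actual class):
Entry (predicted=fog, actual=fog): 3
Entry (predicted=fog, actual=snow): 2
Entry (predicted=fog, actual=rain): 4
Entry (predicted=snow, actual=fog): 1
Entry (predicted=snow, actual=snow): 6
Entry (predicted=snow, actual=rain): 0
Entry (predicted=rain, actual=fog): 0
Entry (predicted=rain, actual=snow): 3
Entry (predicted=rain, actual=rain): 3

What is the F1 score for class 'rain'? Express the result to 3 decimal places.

0.462

F1 score = 2·TP/(2·TP+FP+FN).
rain: TP=3, FP=0+3=3, FN=4+0=4 → 6/13 = 0.4615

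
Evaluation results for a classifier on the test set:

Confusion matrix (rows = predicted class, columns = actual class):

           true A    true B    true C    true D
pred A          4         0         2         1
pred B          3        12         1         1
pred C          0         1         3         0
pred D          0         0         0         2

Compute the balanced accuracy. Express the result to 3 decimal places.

0.624

Balanced accuracy = mean of per-class recall.
  A: recall = 4/7 = 0.5714
  B: recall = 12/13 = 0.9231
  C: recall = 3/6 = 0.5000
  D: recall = 2/4 = 0.5000
Mean = (0.5714 + 0.9231 + 0.5000 + 0.5000) / 4 = 0.624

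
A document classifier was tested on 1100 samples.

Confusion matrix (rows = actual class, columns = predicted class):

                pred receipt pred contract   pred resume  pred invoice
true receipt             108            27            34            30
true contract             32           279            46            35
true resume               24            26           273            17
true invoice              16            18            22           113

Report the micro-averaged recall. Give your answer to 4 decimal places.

0.7027

Micro-averaging pools counts across classes: ΣTP=773, ΣFP=327, ΣFN=327.
Micro-recall = TP/(TP+FN) on pooled counts = 0.7027 (equals overall accuracy in single-label multiclass).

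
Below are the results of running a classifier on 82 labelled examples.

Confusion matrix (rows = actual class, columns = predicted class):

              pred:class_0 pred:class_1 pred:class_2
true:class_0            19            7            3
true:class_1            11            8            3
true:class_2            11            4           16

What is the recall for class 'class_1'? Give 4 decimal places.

Treat 'class_1' as positive and all other classes as negative.
recall = TP/(TP+FN).
class_1: TP=8, FN=11+3=14 → 8/22 = 0.36364

0.3636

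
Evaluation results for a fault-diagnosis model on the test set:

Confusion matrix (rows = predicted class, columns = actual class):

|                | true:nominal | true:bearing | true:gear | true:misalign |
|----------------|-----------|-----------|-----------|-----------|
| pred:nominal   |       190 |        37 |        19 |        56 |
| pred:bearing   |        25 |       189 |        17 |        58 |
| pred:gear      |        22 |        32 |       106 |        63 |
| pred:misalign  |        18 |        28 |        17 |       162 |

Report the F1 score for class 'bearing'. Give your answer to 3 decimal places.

F1 score = 2·TP/(2·TP+FP+FN).
bearing: TP=189, FP=25+17+58=100, FN=37+32+28=97 → 378/575 = 0.6574

0.657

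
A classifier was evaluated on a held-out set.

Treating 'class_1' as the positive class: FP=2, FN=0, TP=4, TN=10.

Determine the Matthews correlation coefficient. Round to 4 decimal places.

MCC = (TP·TN − FP·FN) / √((TP+FP)(TP+FN)(TN+FP)(TN+FN))
Numerator = 4·10 − 2·0 = 40
Denominator = √(6·4·12·10) = √2880 = 53.6656
MCC = 40 / 53.6656 = 0.7454

0.7454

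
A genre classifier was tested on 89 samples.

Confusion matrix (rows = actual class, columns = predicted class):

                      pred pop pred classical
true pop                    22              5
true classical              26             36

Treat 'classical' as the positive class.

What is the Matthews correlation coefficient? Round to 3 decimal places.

MCC = (TP·TN − FP·FN) / √((TP+FP)(TP+FN)(TN+FP)(TN+FN))
Numerator = 36·22 − 5·26 = 662
Denominator = √(41·62·27·48) = √3294432 = 1815.0570
MCC = 662 / 1815.0570 = 0.365

0.365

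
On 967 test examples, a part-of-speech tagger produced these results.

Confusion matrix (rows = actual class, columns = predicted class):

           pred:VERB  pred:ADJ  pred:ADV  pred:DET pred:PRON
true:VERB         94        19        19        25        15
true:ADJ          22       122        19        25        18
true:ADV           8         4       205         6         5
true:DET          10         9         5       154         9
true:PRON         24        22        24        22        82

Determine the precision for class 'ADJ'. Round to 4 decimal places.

0.6932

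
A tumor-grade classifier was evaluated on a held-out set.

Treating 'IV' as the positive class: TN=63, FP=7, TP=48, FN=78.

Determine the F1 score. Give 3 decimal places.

Precision = TP/(TP+FP) = 48/55 = 0.8727
Recall = TP/(TP+FN) = 48/126 = 0.3810
F1 = 2·TP/(2·TP+FP+FN) = 96/181 = 0.530

0.530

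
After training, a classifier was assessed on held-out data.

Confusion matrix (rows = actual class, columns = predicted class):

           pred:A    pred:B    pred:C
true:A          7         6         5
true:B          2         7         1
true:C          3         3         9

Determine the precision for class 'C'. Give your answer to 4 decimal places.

0.6000

precision = TP/(TP+FP).
C: TP=9, FP=5+1=6 → 9/15 = 0.60000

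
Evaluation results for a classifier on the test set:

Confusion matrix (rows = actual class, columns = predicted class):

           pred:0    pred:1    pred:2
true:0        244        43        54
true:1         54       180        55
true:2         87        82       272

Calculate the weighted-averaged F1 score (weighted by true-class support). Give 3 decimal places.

0.650

Per-class F1 score (2·TP/(2·TP+FP+FN)):
  0: TP=244, FP=54+87=141, FN=43+54=97 → 488/726 = 0.6722
  1: TP=180, FP=43+82=125, FN=54+55=109 → 360/594 = 0.6061
  2: TP=272, FP=54+55=109, FN=87+82=169 → 544/822 = 0.6618
Weighted-F1 score = Σ (supportᵢ/N)·F1 scoreᵢ with N=1071: (341/1071)·0.6722 + (289/1071)·0.6061 + (441/1071)·0.6618 = 0.650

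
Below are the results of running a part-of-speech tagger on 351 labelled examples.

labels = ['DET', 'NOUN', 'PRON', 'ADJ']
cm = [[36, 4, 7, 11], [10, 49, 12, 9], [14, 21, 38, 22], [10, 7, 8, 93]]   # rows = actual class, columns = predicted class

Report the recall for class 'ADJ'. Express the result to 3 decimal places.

One-vs-rest for 'ADJ': TP = diagonal; FP = other classes predicted 'ADJ'; FN = 'ADJ' predicted as other.
recall = TP/(TP+FN).
ADJ: TP=93, FN=10+7+8=25 → 93/118 = 0.7881

0.788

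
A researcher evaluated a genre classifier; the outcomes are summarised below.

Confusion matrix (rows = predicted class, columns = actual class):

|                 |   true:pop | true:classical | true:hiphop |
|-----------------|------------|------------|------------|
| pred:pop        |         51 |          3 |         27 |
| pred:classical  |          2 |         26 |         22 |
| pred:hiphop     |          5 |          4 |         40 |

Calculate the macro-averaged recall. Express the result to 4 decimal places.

0.7055

Per-class recall (TP/(TP+FN)):
  pop: TP=51, FN=2+5=7 → 51/58 = 0.87931
  classical: TP=26, FN=3+4=7 → 26/33 = 0.78788
  hiphop: TP=40, FN=27+22=49 → 40/89 = 0.44944
Macro-recall = mean = (0.87931 + 0.78788 + 0.44944) / 3 = 0.7055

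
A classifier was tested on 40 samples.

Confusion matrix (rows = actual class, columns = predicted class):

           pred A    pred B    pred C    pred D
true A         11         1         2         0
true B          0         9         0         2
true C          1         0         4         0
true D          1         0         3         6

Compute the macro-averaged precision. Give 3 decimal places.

0.735

Per-class precision (TP/(TP+FP)):
  A: TP=11, FP=0+1+1=2 → 11/13 = 0.8462
  B: TP=9, FP=1+0+0=1 → 9/10 = 0.9000
  C: TP=4, FP=2+0+3=5 → 4/9 = 0.4444
  D: TP=6, FP=0+2+0=2 → 6/8 = 0.7500
Macro-precision = mean = (0.8462 + 0.9000 + 0.4444 + 0.7500) / 4 = 0.735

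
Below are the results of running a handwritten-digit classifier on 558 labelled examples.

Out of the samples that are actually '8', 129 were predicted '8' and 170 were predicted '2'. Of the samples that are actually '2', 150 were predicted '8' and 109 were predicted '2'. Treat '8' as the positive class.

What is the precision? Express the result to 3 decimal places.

Precision = TP/(TP+FP) = 129/(129+150) = 129/279 = 0.462

0.462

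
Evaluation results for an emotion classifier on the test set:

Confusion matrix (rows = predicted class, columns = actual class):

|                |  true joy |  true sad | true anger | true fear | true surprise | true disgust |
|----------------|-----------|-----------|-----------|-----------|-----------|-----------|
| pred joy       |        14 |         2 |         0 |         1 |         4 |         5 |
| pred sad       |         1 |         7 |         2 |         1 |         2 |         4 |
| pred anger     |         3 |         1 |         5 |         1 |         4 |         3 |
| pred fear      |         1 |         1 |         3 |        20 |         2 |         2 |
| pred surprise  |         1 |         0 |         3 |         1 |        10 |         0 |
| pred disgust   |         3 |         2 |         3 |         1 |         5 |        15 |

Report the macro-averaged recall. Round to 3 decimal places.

Per-class recall (TP/(TP+FN)):
  joy: TP=14, FN=1+3+1+1+3=9 → 14/23 = 0.6087
  sad: TP=7, FN=2+1+1+0+2=6 → 7/13 = 0.5385
  anger: TP=5, FN=0+2+3+3+3=11 → 5/16 = 0.3125
  fear: TP=20, FN=1+1+1+1+1=5 → 20/25 = 0.8000
  surprise: TP=10, FN=4+2+4+2+5=17 → 10/27 = 0.3704
  disgust: TP=15, FN=5+4+3+2+0=14 → 15/29 = 0.5172
Macro-recall = mean = (0.6087 + 0.5385 + 0.3125 + 0.8000 + 0.3704 + 0.5172) / 6 = 0.525

0.525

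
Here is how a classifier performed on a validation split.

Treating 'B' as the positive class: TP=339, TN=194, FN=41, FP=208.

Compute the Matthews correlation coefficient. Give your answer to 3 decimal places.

0.408

MCC = (TP·TN − FP·FN) / √((TP+FP)(TP+FN)(TN+FP)(TN+FN))
Numerator = 339·194 − 208·41 = 57238
Denominator = √(547·380·402·235) = √19636534200 = 140130.4185
MCC = 57238 / 140130.4185 = 0.408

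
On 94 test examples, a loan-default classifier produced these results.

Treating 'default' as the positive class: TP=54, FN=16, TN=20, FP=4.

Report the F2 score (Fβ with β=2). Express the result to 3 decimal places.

0.799

Fβ = (1+β²)·TP / ((1+β²)·TP + β²·FN + FP), with β²=4
= 5·54 / (5·54 + 4·16 + 4) = 0.799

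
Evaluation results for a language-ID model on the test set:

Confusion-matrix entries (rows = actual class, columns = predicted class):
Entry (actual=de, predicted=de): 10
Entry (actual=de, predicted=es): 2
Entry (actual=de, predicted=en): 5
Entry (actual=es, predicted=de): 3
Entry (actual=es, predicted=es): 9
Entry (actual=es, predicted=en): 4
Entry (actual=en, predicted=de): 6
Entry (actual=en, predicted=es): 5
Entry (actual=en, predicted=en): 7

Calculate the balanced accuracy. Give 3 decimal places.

Balanced accuracy = mean of per-class recall.
  de: recall = 10/17 = 0.5882
  es: recall = 9/16 = 0.5625
  en: recall = 7/18 = 0.3889
Mean = (0.5882 + 0.5625 + 0.3889) / 3 = 0.513

0.513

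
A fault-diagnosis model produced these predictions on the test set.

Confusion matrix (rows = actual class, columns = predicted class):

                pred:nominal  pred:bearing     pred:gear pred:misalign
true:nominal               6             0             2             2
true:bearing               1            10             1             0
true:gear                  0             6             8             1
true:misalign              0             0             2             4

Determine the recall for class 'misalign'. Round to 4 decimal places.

0.6667

recall = TP/(TP+FN).
misalign: TP=4, FN=0+0+2=2 → 4/6 = 0.66667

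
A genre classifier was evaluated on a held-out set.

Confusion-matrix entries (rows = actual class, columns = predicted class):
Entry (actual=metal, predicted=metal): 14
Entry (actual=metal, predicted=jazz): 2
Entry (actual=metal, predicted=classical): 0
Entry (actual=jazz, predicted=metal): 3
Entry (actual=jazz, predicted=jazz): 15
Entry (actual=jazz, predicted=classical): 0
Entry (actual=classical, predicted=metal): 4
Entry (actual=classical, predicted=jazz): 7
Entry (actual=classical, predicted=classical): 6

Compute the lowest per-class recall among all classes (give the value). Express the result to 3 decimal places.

0.353

Per-class recall (TP/(TP+FN)):
  metal: TP=14, FN=2+0=2 → 14/16 = 0.8750
  jazz: TP=15, FN=3+0=3 → 15/18 = 0.8333
  classical: TP=6, FN=4+7=11 → 6/17 = 0.3529
Lowest is class 'classical' with recall = 0.353.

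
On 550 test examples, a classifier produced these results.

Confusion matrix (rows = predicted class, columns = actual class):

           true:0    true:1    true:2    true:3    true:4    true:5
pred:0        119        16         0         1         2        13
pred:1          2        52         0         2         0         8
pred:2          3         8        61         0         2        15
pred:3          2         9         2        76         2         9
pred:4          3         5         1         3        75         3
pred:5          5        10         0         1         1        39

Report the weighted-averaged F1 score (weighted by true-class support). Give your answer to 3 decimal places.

0.753

Per-class F1 score (2·TP/(2·TP+FP+FN)):
  0: TP=119, FP=16+0+1+2+13=32, FN=2+3+2+3+5=15 → 238/285 = 0.8351
  1: TP=52, FP=2+0+2+0+8=12, FN=16+8+9+5+10=48 → 104/164 = 0.6341
  2: TP=61, FP=3+8+0+2+15=28, FN=0+0+2+1+0=3 → 122/153 = 0.7974
  3: TP=76, FP=2+9+2+2+9=24, FN=1+2+0+3+1=7 → 152/183 = 0.8306
  4: TP=75, FP=3+5+1+3+3=15, FN=2+0+2+2+1=7 → 150/172 = 0.8721
  5: TP=39, FP=5+10+0+1+1=17, FN=13+8+15+9+3=48 → 78/143 = 0.5455
Weighted-F1 score = Σ (supportᵢ/N)·F1 scoreᵢ with N=550: (134/550)·0.8351 + (100/550)·0.6341 + (64/550)·0.7974 + (83/550)·0.8306 + (82/550)·0.8721 + (87/550)·0.5455 = 0.753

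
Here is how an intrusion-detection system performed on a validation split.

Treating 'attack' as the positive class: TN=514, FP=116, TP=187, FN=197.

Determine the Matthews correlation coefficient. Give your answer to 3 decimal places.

0.321

MCC = (TP·TN − FP·FN) / √((TP+FP)(TP+FN)(TN+FP)(TN+FN))
Numerator = 187·514 − 116·197 = 73266
Denominator = √(303·384·630·711) = √52117551360 = 228292.6879
MCC = 73266 / 228292.6879 = 0.321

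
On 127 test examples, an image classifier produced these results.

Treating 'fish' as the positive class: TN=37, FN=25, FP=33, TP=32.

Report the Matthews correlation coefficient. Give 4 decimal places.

0.0895

MCC = (TP·TN − FP·FN) / √((TP+FP)(TP+FN)(TN+FP)(TN+FN))
Numerator = 32·37 − 33·25 = 359
Denominator = √(65·57·70·62) = √16079700 = 4009.9501
MCC = 359 / 4009.9501 = 0.0895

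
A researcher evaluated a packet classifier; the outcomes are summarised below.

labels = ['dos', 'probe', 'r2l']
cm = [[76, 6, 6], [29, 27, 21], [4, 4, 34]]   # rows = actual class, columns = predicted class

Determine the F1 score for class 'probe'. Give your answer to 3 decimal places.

Take TP from the diagonal, FP from the rest of the 'probe' prediction marginal, FN from the rest of the 'probe' actual marginal.
F1 score = 2·TP/(2·TP+FP+FN).
probe: TP=27, FP=6+4=10, FN=29+21=50 → 54/114 = 0.4737

0.474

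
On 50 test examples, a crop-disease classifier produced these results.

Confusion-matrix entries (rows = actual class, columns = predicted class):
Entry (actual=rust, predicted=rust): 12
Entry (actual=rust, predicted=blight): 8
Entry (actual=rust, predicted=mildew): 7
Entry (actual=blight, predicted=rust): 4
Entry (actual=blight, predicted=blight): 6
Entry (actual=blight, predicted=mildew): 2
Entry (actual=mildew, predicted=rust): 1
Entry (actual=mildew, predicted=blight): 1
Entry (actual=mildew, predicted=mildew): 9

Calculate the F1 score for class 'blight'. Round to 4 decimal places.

0.4444

F1 score = 2·TP/(2·TP+FP+FN).
blight: TP=6, FP=8+1=9, FN=4+2=6 → 12/27 = 0.44444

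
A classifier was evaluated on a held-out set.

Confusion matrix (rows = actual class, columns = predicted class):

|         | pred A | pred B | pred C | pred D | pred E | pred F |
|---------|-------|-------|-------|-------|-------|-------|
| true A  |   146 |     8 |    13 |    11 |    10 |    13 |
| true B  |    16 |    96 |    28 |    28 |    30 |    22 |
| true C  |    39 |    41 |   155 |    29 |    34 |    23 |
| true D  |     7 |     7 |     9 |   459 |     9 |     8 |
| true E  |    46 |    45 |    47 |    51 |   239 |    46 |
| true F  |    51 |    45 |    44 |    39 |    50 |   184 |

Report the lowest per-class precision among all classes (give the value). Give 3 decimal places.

0.397

Per-class precision (TP/(TP+FP)):
  A: TP=146, FP=16+39+7+46+51=159 → 146/305 = 0.4787
  B: TP=96, FP=8+41+7+45+45=146 → 96/242 = 0.3967
  C: TP=155, FP=13+28+9+47+44=141 → 155/296 = 0.5236
  D: TP=459, FP=11+28+29+51+39=158 → 459/617 = 0.7439
  E: TP=239, FP=10+30+34+9+50=133 → 239/372 = 0.6425
  F: TP=184, FP=13+22+23+8+46=112 → 184/296 = 0.6216
Lowest is class 'B' with precision = 0.397.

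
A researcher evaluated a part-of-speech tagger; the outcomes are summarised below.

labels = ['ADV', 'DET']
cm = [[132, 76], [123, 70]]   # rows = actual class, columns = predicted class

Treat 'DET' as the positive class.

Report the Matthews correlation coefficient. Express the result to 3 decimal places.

-0.003

MCC = (TP·TN − FP·FN) / √((TP+FP)(TP+FN)(TN+FP)(TN+FN))
Numerator = 70·132 − 76·123 = -108
Denominator = √(146·193·208·255) = √1494561120 = 38659.5541
MCC = -108 / 38659.5541 = -0.003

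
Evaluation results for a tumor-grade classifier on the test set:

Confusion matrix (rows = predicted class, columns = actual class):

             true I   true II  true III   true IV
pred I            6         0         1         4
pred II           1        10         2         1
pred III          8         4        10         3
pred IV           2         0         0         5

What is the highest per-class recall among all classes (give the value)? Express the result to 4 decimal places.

Per-class recall (TP/(TP+FN)):
  I: TP=6, FN=1+8+2=11 → 6/17 = 0.35294
  II: TP=10, FN=0+4+0=4 → 10/14 = 0.71429
  III: TP=10, FN=1+2+0=3 → 10/13 = 0.76923
  IV: TP=5, FN=4+1+3=8 → 5/13 = 0.38462
Highest is class 'III' with recall = 0.7692.

0.7692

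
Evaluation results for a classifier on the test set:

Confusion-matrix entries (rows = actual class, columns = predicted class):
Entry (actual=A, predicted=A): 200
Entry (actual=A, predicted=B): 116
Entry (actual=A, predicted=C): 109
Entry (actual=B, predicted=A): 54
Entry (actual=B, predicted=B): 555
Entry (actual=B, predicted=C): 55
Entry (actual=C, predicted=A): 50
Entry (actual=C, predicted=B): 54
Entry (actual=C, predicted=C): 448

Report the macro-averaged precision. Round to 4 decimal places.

Per-class precision (TP/(TP+FP)):
  A: TP=200, FP=54+50=104 → 200/304 = 0.65789
  B: TP=555, FP=116+54=170 → 555/725 = 0.76552
  C: TP=448, FP=109+55=164 → 448/612 = 0.73203
Macro-precision = mean = (0.65789 + 0.76552 + 0.73203) / 3 = 0.7185

0.7185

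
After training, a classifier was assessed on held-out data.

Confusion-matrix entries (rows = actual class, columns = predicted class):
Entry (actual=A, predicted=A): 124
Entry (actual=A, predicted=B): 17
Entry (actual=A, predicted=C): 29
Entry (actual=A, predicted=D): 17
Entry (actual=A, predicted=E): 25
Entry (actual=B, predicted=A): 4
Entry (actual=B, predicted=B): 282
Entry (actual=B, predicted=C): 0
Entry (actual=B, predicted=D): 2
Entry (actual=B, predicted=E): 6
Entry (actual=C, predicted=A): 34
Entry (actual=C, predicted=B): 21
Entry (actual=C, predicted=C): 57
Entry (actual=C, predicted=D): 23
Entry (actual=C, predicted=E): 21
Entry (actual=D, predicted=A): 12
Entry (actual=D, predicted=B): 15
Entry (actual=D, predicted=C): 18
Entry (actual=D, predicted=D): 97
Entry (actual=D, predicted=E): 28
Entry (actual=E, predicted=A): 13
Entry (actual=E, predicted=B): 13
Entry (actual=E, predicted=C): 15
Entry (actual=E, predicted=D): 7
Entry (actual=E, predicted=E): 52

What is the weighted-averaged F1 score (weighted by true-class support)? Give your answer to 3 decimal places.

Per-class F1 score (2·TP/(2·TP+FP+FN)):
  A: TP=124, FP=4+34+12+13=63, FN=17+29+17+25=88 → 248/399 = 0.6216
  B: TP=282, FP=17+21+15+13=66, FN=4+0+2+6=12 → 564/642 = 0.8785
  C: TP=57, FP=29+0+18+15=62, FN=34+21+23+21=99 → 114/275 = 0.4145
  D: TP=97, FP=17+2+23+7=49, FN=12+15+18+28=73 → 194/316 = 0.6139
  E: TP=52, FP=25+6+21+28=80, FN=13+13+15+7=48 → 104/232 = 0.4483
Weighted-F1 score = Σ (supportᵢ/N)·F1 scoreᵢ with N=932: (212/932)·0.6216 + (294/932)·0.8785 + (156/932)·0.4145 + (170/932)·0.6139 + (100/932)·0.4483 = 0.648

0.648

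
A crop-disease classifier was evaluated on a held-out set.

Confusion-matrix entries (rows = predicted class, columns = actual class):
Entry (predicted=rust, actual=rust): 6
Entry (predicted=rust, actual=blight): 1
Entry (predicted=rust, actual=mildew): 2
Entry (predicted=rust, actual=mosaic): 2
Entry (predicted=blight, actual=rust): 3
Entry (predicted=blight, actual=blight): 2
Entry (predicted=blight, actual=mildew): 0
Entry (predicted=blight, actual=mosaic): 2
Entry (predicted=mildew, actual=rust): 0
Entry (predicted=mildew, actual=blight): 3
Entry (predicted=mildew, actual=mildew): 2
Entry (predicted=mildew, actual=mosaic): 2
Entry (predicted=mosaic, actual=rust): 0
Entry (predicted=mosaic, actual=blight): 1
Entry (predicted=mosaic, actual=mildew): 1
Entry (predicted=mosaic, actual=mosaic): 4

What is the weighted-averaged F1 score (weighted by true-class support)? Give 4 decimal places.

0.4538

Per-class F1 score (2·TP/(2·TP+FP+FN)):
  rust: TP=6, FP=1+2+2=5, FN=3+0+0=3 → 12/20 = 0.60000
  blight: TP=2, FP=3+0+2=5, FN=1+3+1=5 → 4/14 = 0.28571
  mildew: TP=2, FP=0+3+2=5, FN=2+0+1=3 → 4/12 = 0.33333
  mosaic: TP=4, FP=0+1+1=2, FN=2+2+2=6 → 8/16 = 0.50000
Weighted-F1 score = Σ (supportᵢ/N)·F1 scoreᵢ with N=31: (9/31)·0.60000 + (7/31)·0.28571 + (5/31)·0.33333 + (10/31)·0.50000 = 0.4538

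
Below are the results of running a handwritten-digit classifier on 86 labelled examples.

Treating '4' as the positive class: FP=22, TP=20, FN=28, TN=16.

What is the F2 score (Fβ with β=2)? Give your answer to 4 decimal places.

0.4274

Fβ = (1+β²)·TP / ((1+β²)·TP + β²·FN + FP), with β²=4
= 5·20 / (5·20 + 4·28 + 22) = 0.4274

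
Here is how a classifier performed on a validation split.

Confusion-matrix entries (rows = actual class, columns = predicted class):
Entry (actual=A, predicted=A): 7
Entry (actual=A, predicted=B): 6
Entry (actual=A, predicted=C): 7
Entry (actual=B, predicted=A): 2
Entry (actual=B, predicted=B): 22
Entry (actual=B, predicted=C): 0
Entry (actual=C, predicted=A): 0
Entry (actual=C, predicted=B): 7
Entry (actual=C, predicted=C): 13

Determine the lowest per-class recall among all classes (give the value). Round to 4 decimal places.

Per-class recall (TP/(TP+FN)):
  A: TP=7, FN=6+7=13 → 7/20 = 0.35000
  B: TP=22, FN=2+0=2 → 22/24 = 0.91667
  C: TP=13, FN=0+7=7 → 13/20 = 0.65000
Lowest is class 'A' with recall = 0.3500.

0.3500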